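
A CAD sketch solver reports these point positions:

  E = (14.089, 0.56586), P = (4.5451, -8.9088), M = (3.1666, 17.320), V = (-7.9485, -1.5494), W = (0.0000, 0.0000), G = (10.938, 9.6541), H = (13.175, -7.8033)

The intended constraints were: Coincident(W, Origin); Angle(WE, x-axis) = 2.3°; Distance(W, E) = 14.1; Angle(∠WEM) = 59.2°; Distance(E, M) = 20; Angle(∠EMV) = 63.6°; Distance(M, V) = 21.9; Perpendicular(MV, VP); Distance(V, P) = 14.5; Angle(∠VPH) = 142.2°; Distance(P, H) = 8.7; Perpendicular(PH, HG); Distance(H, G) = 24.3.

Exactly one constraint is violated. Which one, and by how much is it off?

Distance(H, G) = 24.3 — off by 6.70.

W = (0.00, 0.00) ✓; WE at 2.300° ✓; |WE| = 14.10 ✓; ∠WEM = 59.20° ✓; |EM| = 20.00 ✓; ∠EMV = 63.60° ✓; |MV| = 21.90 ✓; ∠(MV, VP) = 90.00° ✓; |VP| = 14.50 ✓; ∠VPH = 142.2° ✓; |PH| = 8.700 ✓; ∠(PH, HG) = 90.00° ✓; |HG| = 17.60 ✗.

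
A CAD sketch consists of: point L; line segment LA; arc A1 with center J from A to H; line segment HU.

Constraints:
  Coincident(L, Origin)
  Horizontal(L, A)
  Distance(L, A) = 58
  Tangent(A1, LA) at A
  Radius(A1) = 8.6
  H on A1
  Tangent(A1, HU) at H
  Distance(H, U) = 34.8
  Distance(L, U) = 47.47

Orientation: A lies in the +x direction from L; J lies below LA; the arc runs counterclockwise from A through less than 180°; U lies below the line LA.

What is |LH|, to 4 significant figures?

50.77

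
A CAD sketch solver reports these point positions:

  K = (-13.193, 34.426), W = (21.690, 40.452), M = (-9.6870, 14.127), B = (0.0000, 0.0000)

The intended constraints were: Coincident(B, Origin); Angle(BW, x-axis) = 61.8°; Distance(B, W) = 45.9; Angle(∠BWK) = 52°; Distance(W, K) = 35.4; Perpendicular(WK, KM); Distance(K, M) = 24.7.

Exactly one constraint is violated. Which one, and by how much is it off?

Distance(K, M) = 24.7 — off by 4.10.

B = (0.00, 0.00) ✓; BW at 61.80° ✓; |BW| = 45.90 ✓; ∠BWK = 52.00° ✓; |WK| = 35.40 ✓; ∠(WK, KM) = 90.00° ✓; |KM| = 20.60 ✗.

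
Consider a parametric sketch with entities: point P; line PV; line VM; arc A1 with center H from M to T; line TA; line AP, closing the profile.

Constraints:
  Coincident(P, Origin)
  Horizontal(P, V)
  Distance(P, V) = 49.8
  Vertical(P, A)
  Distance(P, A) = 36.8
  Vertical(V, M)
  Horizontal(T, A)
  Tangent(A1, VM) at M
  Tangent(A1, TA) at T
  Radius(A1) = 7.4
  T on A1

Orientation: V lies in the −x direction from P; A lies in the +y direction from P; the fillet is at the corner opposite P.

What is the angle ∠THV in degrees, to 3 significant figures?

166°

P is at the origin; P and V share the same y with |PV| = 49.8 and V on the −x side, so V = (-49.8, 0.00). P and A share the same x with |PA| = 36.8 and A on the +y side, so A = (0.00, 36.8). The virtual corner opposite P is at (-49.8, 36.8). Tangency of A1 to VM means the radius HM is perpendicular to VM and tangency of A1 to TA means the radius HT is perpendicular to TA, with radius 7.4, so the center H sits 7.4 in from both sides at H = (-42.4, 29.4). That places the tangent points at M = (-49.8, 29.4) on VM and T = (-42.4, 36.8) on TA. Then cos ∠THV = HT·HV / (|HT||HV|), giving 166°.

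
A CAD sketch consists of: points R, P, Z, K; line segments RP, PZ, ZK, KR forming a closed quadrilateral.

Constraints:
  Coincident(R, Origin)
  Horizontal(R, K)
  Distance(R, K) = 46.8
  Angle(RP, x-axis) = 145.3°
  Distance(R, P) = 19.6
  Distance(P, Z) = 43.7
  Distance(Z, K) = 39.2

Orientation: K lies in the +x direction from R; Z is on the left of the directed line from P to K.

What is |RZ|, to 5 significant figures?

38.498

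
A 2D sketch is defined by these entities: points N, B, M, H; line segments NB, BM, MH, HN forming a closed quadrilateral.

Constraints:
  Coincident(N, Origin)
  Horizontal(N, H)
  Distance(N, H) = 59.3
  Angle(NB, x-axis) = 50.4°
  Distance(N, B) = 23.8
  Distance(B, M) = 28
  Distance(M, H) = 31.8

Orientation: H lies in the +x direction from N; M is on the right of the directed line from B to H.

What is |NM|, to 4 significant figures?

28.90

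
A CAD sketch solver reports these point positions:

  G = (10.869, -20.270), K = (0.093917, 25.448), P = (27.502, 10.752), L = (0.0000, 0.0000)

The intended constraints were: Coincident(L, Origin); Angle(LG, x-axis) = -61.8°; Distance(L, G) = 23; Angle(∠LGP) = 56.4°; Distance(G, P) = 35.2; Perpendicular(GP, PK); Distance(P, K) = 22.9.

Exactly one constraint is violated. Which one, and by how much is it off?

Distance(P, K) = 22.9 — off by 8.20.

L = (0.00, 0.00) ✓; LG at -61.80° ✓; |LG| = 23.00 ✓; ∠LGP = 56.40° ✓; |GP| = 35.20 ✓; ∠(GP, PK) = 90.00° ✓; |PK| = 31.10 ✗.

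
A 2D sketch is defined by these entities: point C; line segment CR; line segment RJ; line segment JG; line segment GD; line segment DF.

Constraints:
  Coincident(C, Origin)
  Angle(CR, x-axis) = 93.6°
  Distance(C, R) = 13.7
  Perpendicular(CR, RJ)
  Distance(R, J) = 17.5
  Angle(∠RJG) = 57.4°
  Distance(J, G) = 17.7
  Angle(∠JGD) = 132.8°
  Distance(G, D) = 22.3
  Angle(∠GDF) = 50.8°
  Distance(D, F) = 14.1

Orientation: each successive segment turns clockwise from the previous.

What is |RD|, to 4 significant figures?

23.48

C is at the origin; CR runs at 93.6° with length 13.7, so R = (-0.8602, 13.67). The perpendicularity gives RJ at right angles to CR, so RJ runs at 3.600°; with |RJ| = 17.5, J = (16.61, 14.77). ∠RJG = 57.4° gives JG at -119.0° from the x-axis; with |JG| = 17.7, G = (8.024, -0.7090). ∠JGD = 132.8° gives GD at -166.2° from the x-axis; with |GD| = 22.3, D = (-13.63, -6.028). Then |RD| = |D − R| = 23.48.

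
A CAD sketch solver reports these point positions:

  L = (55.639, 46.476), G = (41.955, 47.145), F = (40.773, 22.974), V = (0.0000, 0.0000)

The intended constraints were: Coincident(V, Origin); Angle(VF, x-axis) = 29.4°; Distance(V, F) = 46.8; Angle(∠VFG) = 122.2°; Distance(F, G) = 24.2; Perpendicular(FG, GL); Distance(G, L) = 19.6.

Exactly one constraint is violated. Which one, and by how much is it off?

Distance(G, L) = 19.6 — off by 5.90.

V = (0.00, 0.00) ✓; VF at 29.40° ✓; |VF| = 46.80 ✓; ∠VFG = 122.2° ✓; |FG| = 24.20 ✓; ∠(FG, GL) = 90.00° ✓; |GL| = 13.70 ✗.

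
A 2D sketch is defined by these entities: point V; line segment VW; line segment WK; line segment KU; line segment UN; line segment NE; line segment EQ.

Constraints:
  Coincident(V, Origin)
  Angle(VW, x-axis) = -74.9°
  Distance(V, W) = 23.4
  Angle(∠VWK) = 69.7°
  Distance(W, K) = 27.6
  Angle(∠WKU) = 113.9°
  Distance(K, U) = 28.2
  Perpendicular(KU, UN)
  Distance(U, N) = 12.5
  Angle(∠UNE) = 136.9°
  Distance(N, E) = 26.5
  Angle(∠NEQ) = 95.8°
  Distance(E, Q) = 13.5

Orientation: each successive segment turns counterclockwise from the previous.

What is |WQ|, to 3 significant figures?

10.7

V is at the origin; VW runs at -74.9° with length 23.4, so W = (6.10, -22.6). ∠VWK = 69.7° gives WK at 35.4° from the x-axis; with |WK| = 27.6, K = (28.6, -6.60). ∠WKU = 113.9° gives KU at 102° from the x-axis; with |KU| = 28.2, U = (23.0, 21.0). KU is perpendicular to UN, so UN runs at -168°; with |UN| = 12.5, N = (10.7, 18.5). ∠UNE = 136.9° gives NE at -125° from the x-axis; with |NE| = 26.5, E = (-4.63, -3.06). ∠NEQ = 95.8° gives EQ at -41.2° from the x-axis; with |EQ| = 13.5, Q = (5.53, -12.0). Then |WQ| = |Q − W| = 10.7.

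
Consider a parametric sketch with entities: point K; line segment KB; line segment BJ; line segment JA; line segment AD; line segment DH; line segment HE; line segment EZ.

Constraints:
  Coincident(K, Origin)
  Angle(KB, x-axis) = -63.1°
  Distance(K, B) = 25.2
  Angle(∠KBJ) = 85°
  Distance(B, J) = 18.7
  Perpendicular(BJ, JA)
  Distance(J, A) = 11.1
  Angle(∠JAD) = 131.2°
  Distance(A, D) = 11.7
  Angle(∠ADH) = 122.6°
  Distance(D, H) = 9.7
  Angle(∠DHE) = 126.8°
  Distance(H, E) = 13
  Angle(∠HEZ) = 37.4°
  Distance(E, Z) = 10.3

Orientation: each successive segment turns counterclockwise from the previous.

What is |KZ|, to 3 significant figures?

15.9

K is at the origin; KB runs at -63.1° with length 25.2, so B = (11.4, -22.5). ∠KBJ = 85.0° gives BJ at 31.9° from the x-axis; with |BJ| = 18.7, J = (27.3, -12.6). The perpendicularity gives JA at right angles to BJ, so JA runs at 122°; with |JA| = 11.1, A = (21.4, -3.17). ∠JAD = 131.2° gives AD at 171° from the x-axis; with |AD| = 11.7, D = (9.87, -1.28). ∠ADH = 122.6° gives DH at -132° from the x-axis; with |DH| = 9.7, H = (3.39, -8.50). ∠DHE = 126.8° gives HE at -78.7° from the x-axis; with |HE| = 13.0, E = (5.93, -21.2). ∠HEZ = 37.4° gives EZ at 63.9° from the x-axis; with |EZ| = 10.3, Z = (10.5, -12.0). Then |KZ| = |Z − K| = 15.9.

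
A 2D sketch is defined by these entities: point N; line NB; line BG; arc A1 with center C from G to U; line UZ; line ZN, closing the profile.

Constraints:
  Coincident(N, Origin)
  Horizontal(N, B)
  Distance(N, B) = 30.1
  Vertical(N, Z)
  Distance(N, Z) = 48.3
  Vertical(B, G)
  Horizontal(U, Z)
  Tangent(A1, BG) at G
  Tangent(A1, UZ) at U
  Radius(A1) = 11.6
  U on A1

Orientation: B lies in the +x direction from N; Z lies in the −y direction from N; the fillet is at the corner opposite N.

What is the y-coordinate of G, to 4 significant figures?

-36.70

N is at the origin; NB is horizontal with |NB| = 30.1 and B on the +x side, so B = (30.10, 0.000). NZ is vertical with |NZ| = 48.3 and Z on the −y side, so Z = (0.000, -48.30). The virtual corner opposite N is at (30.10, -48.30). The tangent condition forces CG to be normal to BG and tangency of A1 to UZ means the radius CU is perpendicular to UZ, with radius 11.6, so the center C sits 11.6 in from both sides at C = (18.50, -36.70). That places the tangent points at G = (30.10, -36.70) on BG and U = (18.50, -48.30) on UZ. So G.y = -36.70.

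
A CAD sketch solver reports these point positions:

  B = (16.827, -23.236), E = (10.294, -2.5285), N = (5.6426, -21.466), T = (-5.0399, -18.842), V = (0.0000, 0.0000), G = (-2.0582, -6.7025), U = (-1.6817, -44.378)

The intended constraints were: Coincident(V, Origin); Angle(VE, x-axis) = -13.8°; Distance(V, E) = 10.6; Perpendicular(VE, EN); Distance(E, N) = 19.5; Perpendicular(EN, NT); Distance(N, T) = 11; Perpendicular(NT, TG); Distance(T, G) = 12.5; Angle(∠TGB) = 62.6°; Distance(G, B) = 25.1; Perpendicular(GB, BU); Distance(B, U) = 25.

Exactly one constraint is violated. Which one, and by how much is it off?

Distance(B, U) = 25 — off by 3.10.

V = (0.00, 0.00) ✓; VE at -13.80° ✓; |VE| = 10.60 ✓; ∠(VE, EN) = 90.00° ✓; |EN| = 19.50 ✓; ∠(EN, NT) = 90.00° ✓; |NT| = 11.00 ✓; ∠(NT, TG) = 90.00° ✓; |TG| = 12.50 ✓; ∠TGB = 62.60° ✓; |GB| = 25.10 ✓; ∠(GB, BU) = 90.00° ✓; |BU| = 28.10 ✗.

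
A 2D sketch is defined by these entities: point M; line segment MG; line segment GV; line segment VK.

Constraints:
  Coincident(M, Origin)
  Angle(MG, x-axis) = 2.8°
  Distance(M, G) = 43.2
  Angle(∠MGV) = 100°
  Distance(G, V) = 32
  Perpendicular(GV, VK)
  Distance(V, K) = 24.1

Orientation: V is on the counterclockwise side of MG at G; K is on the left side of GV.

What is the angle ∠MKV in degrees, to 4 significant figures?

115.0°

M is at the origin; MG runs at 2.8° with length 43.2, so G = 43.2·(cos 2.8°, sin 2.8°) = (43.15, 2.110). ∠MGV = 100.0°, so GV runs at 2.8° + (180° − 100.0°) = 82.80° from the x-axis; with |GV| = 32.0, V = G + 32.0·(cos 82.80°, sin 82.80°) = (47.16, 33.86). GV ⟂ VK; with |VK| = 24.1 on the left of GV, K = V + 24.1·(-0.9921, 0.1253) = (23.25, 36.88). Then cos ∠MKV = KM·KV / (|KM||KV|), giving 115.0°.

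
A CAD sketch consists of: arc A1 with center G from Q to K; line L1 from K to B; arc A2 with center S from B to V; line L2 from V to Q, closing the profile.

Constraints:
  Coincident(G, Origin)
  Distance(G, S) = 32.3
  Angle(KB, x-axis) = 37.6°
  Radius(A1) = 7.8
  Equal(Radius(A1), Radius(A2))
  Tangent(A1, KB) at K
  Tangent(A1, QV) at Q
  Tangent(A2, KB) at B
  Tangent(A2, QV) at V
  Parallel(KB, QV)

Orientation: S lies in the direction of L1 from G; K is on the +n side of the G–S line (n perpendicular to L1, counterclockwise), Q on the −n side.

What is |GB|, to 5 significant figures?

33.228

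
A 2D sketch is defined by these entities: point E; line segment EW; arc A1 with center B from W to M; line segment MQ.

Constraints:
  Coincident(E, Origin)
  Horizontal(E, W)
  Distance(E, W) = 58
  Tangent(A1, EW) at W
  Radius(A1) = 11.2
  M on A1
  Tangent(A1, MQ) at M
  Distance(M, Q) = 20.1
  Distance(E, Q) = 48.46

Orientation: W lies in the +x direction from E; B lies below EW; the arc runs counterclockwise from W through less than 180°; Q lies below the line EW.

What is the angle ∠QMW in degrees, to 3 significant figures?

145°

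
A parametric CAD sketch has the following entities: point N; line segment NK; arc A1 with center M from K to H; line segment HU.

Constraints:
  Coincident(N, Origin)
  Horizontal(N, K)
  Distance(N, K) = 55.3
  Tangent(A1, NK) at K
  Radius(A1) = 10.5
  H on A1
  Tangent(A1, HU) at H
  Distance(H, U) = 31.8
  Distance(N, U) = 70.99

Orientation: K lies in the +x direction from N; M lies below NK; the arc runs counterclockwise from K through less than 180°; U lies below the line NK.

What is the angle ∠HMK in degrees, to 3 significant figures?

109°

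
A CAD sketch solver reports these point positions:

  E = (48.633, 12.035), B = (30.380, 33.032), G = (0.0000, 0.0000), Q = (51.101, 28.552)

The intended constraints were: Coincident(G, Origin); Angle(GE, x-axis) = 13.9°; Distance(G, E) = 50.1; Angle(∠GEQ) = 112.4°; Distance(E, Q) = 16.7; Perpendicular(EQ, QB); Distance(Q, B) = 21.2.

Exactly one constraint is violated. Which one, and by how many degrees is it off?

Perpendicular(EQ, QB) — off by 3.70°.

G = (0.00, 0.00) ✓; GE at 13.90° ✓; |GE| = 50.10 ✓; ∠GEQ = 112.4° ✓; |EQ| = 16.70 ✓; ∠(EQ, QB) = 86.30° ✗; |QB| = 21.20 ✓.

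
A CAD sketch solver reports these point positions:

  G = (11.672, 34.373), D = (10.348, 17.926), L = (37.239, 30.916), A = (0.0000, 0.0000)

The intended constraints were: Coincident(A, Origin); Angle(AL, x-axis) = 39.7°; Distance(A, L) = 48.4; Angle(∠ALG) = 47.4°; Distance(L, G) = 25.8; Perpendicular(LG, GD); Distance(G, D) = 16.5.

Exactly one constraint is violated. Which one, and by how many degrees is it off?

Perpendicular(LG, GD) — off by 3.10°.

A = (0.00, 0.00) ✓; AL at 39.70° ✓; |AL| = 48.40 ✓; ∠ALG = 47.40° ✓; |LG| = 25.80 ✓; ∠(LG, GD) = 93.10° ✗; |GD| = 16.50 ✓.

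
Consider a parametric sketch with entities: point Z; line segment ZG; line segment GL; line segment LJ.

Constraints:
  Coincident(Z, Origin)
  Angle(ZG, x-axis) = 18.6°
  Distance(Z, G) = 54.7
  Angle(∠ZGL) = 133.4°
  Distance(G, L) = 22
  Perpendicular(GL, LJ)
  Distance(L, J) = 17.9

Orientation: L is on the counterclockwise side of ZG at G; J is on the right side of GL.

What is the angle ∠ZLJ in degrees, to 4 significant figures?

123.7°

∠ZGL = 133.4°, so GL runs at 18.6° + (180° − 133.4°) = 65.20° from the x-axis; with |GL| = 22.0, L = G + 22.0·(cos 65.20°, sin 65.20°) = (61.07, 37.42). The perpendicularity gives LJ at right angles to GL; with |LJ| = 17.9 on the right of GL, J = L + 17.9·(0.9078, -0.4195) = (77.32, 29.91). Then cos ∠ZLJ = LZ·LJ / (|LZ||LJ|), giving 123.7°.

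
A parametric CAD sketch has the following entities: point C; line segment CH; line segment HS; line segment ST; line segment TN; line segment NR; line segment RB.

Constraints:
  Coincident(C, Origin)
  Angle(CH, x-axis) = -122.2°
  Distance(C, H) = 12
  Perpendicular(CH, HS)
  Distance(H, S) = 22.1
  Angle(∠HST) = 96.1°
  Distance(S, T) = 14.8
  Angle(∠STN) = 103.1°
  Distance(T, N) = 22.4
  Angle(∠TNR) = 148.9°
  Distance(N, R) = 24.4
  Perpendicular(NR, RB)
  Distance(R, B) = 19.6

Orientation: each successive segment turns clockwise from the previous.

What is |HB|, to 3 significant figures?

17.4

C is at the origin; CH runs at -122.2° with length 12.0, so H = (-6.39, -10.2). CH is perpendicular to HS, so HS runs at 148°; with |HS| = 22.1, S = (-25.1, 1.62). ∠HST = 96.1° gives ST at 63.9° from the x-axis; with |ST| = 14.8, T = (-18.6, 14.9). ∠STN = 103.1° gives TN at -13.0° from the x-axis; with |TN| = 22.4, N = (3.24, 9.87). ∠TNR = 148.9° gives NR at -44.1° from the x-axis; with |NR| = 24.4, R = (20.8, -7.11). The perpendicularity gives RB at right angles to NR, so RB runs at -134°; with |RB| = 19.6, B = (7.12, -21.2). Then |HB| = |B − H| = 17.4.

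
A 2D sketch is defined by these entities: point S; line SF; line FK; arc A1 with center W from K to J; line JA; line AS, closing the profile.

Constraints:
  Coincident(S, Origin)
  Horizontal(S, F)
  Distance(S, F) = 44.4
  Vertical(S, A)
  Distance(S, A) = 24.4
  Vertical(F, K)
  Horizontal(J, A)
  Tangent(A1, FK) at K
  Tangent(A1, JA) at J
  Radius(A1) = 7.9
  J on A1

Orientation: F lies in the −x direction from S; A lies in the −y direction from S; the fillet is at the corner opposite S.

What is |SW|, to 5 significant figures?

40.056

S and A share the same x with |SA| = 24.4 and A on the −y side, so A = (0.0000, -24.400). The virtual corner opposite S is at (-44.400, -24.400). Tangency of A1 to FK means the radius WK is perpendicular to FK and the tangent condition forces WJ to be normal to JA, with radius 7.9, so the center W sits 7.9 in from both sides at W = (-36.500, -16.500). Then |SW| = |W − S| = 40.056.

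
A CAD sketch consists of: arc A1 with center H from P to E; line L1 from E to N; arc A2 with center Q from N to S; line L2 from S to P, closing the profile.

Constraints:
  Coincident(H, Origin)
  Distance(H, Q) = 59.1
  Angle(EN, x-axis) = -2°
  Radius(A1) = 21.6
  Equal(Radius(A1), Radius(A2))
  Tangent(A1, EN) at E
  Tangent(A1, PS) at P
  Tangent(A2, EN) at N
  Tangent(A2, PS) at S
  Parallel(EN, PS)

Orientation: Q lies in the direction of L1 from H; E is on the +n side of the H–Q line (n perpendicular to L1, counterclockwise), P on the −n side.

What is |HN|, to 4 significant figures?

62.92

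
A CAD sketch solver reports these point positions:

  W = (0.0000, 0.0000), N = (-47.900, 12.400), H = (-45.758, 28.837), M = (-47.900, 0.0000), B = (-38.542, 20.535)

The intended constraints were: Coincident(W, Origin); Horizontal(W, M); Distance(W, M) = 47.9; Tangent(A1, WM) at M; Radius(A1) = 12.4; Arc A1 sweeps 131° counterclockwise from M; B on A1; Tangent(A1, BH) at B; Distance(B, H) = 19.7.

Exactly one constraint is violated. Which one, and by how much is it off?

Distance(B, H) = 19.7 — off by 8.70.

W = (0.00, 0.00) ✓; W.y = 0.00, M.y = 0.00 ✓; |WM| = 47.90 ✓; ∠(NM, MW) = 90.00° ✓; |NM| = 12.40 ✓; bearing(N→B) − bearing(N→M) = 131.0° ✓; |NB| = 12.40 ✓; ∠(NB, BH) = 90.00° ✓; |BH| = 11.00 ✗.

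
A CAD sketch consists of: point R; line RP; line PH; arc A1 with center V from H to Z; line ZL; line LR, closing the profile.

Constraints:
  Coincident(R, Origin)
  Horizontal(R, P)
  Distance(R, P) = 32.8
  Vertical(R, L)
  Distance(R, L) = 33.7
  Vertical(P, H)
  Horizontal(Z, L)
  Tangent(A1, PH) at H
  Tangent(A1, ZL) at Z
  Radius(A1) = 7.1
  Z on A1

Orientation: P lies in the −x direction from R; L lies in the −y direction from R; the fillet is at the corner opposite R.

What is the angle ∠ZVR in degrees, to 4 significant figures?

136.0°

R is at the origin; RP is horizontal with |RP| = 32.8 and P on the −x side, so P = (-32.80, 0.000). RL is vertical with |RL| = 33.7 and L on the −y side, so L = (0.000, -33.70). The virtual corner opposite R is at (-32.80, -33.70). The tangent condition forces VH to be normal to PH and the tangent condition forces VZ to be normal to ZL, with radius 7.1, so the center V sits 7.1 in from both sides at V = (-25.70, -26.60). That places the tangent points at H = (-32.80, -26.60) on PH and Z = (-25.70, -33.70) on ZL. Then cos ∠ZVR = VZ·VR / (|VZ||VR|), giving 136.0°.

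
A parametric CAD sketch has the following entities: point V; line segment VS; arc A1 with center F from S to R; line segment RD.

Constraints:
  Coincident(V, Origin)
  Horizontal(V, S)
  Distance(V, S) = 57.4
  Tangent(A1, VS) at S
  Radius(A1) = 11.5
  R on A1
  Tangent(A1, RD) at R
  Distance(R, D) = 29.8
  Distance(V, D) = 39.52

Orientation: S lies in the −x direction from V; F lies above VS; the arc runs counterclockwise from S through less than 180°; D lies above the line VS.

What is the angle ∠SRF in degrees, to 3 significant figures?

65.4°

V is at the origin; V and S share the same y with |VS| = 57.4 and S on the −x side, so S = (-57.4, 0.00). The tangent condition forces FS to be normal to VS, so F = S + (0, 11.5) = (-57.4, 11.5). Since FR ⟂ RD (tangency), |FD| = √(11.5² + 29.8²) = 31.9 regardless of where R sits on A1. So D lies on both circle(V, 39.52) and circle(F, 31.9); the above-VS intersection is D = (-29.2, 26.6). R is the foot of the tangent from D: R = (-48.7, 4.00).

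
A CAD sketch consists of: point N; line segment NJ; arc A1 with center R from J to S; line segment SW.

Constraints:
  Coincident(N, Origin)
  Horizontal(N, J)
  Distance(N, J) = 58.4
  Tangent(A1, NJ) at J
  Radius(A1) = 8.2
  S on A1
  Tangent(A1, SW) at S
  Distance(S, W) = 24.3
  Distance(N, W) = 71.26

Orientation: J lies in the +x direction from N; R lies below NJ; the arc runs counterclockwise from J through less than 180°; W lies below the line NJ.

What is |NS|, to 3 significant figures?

52.6

N is at the origin; N and J share the same y with |NJ| = 58.4 and J on the +x side, so J = (58.4, 0.00). Since A1 is tangent to NJ there, RJ ⟂ NJ, so R = J + (0, -8.2) = (58.4, -8.20). Since RS ⟂ SW (tangency), |RW| = √(8.2² + 24.3²) = 25.6 regardless of where S sits on A1. So W lies on both circle(N, 71.26) and circle(R, 25.6); the below-NJ intersection is W = (62.9, -33.4). S is the foot of the tangent from W: S = (51.2, -12.2).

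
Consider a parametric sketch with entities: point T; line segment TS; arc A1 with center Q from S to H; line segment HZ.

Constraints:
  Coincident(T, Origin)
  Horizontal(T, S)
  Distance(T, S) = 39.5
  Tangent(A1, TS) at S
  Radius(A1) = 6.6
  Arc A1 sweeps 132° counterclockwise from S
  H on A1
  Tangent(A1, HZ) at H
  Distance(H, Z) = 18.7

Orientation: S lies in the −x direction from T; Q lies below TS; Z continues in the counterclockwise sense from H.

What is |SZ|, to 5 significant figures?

26.049

On A1, S sits at bearing 90° from Q; a 132° counterclockwise sweep puts H at bearing 222°, so H = Q + 6.6·(cos 222°, sin 222°) = (-44.405, -11.016). A1 meets HZ tangentially, so QH is at right angles to HZ, so HZ runs along (−sin 222°, cos 222°); with |HZ| = 18.7, Z = (-31.892, -24.913). Then |SZ| = |Z − S| = 26.049.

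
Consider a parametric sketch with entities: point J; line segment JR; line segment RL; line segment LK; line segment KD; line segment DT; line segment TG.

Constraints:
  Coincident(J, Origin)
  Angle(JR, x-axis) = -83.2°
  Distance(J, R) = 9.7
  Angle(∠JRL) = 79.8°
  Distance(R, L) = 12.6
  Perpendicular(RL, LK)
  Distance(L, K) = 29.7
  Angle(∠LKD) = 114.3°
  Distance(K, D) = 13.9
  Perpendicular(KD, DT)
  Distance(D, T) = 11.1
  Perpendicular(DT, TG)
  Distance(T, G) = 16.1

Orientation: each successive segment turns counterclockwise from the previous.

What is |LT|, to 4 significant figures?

30.62

∠LKD = 114.3° gives KD at 172.7° from the x-axis; with |KD| = 13.9, D = (-9.273, 24.22). KD ⟂ DT, so DT runs at -97.30°; with |DT| = 11.1, T = (-10.68, 13.21). Then |LT| = |T − L| = 30.62.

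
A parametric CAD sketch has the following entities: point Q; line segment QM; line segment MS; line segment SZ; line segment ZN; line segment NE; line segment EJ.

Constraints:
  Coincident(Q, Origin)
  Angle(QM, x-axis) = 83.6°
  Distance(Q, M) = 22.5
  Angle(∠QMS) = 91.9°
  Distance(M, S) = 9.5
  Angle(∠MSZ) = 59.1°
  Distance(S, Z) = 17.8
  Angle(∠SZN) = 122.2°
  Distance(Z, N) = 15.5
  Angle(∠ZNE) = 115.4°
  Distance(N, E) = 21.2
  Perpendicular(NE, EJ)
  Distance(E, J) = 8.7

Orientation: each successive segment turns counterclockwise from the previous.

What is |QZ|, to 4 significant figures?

7.298

∠QMS = 91.9° gives MS at 171.7° from the x-axis; with |MS| = 9.5, S = (-6.892, 23.73). ∠MSZ = 59.1° gives SZ at -67.40° from the x-axis; with |SZ| = 17.8, Z = (-0.05199, 7.298). Then |QZ| = |Z − Q| = 7.298.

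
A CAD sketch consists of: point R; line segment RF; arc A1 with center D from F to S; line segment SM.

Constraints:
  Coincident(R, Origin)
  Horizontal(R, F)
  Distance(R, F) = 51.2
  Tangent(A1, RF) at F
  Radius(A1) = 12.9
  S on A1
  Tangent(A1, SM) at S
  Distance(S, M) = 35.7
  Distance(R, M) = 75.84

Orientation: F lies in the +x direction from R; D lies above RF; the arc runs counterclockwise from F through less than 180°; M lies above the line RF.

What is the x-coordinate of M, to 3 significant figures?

56.6

Checks: |DS| = 12.90 ✓; ∠(DS, SM) = 90.00° ✓; |SM| = 35.70 ✓; |RM| = 75.84 ✓.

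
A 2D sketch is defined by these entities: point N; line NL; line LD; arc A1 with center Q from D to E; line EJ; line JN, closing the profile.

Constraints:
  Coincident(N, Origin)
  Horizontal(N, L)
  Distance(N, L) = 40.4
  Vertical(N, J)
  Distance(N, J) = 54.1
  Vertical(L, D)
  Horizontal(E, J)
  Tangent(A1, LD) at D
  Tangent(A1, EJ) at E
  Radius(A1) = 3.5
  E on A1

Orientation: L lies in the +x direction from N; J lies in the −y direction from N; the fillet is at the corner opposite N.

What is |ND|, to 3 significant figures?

64.7

N is at the origin; NL is horizontal with |NL| = 40.4 and L on the +x side, so L = (40.4, 0.00). N and J share the same x with |NJ| = 54.1 and J on the −y side, so J = (0.00, -54.1). The virtual corner opposite N is at (40.4, -54.1). A1 meets LD tangentially, so QD is at right angles to LD and A1 meets EJ tangentially, so QE is at right angles to EJ, with radius 3.5, so the center Q sits 3.5 in from both sides at Q = (36.9, -50.6). That places the tangent points at D = (40.4, -50.6) on LD and E = (36.9, -54.1) on EJ. Then |ND| = |D − N| = 64.7.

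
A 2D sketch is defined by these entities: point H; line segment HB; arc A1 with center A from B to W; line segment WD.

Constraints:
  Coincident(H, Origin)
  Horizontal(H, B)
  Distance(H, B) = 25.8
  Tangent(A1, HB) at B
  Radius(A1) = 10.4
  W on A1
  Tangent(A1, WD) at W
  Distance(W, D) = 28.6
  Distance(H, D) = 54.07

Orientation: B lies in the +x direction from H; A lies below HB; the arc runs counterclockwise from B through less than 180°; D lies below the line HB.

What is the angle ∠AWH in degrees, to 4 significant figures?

91.79°

Checks: |HB| = 25.80 ✓; |AW| = 10.40 ✓; ∠(AW, WD) = 90.00° ✓; |WD| = 28.60 ✓; |HD| = 54.07 ✓.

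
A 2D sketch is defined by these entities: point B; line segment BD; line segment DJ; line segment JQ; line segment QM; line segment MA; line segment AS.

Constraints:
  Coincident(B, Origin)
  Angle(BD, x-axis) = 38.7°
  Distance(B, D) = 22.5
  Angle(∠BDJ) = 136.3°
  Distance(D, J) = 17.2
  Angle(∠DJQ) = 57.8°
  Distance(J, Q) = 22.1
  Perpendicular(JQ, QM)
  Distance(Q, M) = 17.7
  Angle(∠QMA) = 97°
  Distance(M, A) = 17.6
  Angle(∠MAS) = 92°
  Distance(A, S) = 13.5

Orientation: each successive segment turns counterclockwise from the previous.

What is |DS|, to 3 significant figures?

10.4

B is at the origin; BD runs at 38.7° with length 22.5, so D = (17.6, 14.1). ∠BDJ = 136.3° gives DJ at 82.4° from the x-axis; with |DJ| = 17.2, J = (19.8, 31.1). ∠DJQ = 57.8° gives JQ at -155° from the x-axis; with |JQ| = 22.1, Q = (-0.260, 21.9). The perpendicularity gives QM at right angles to JQ, so QM runs at -65.4°; with |QM| = 17.7, M = (7.11, 5.82). ∠QMA = 97.0° gives MA at 17.6° from the x-axis; with |MA| = 17.6, A = (23.9, 11.1). ∠MAS = 92.0° gives AS at 106° from the x-axis; with |AS| = 13.5, S = (20.3, 24.1). Then |DS| = |S − D| = 10.4.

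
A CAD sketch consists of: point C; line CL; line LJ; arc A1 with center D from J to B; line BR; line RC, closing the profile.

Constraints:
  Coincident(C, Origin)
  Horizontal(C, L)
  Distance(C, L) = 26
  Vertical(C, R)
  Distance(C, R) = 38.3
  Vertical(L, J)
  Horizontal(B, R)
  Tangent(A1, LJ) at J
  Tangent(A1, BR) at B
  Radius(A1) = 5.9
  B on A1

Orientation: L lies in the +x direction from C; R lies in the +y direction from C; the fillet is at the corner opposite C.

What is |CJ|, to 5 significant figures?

41.542

C is at the origin; C and L share the same y with |CL| = 26.0 and L on the +x side, so L = (26.000, 0.0000). C and R share the same x with |CR| = 38.3 and R on the +y side, so R = (0.0000, 38.300). The virtual corner opposite C is at (26.000, 38.300). A1 meets LJ tangentially, so DJ is at right angles to LJ and tangency of A1 to BR means the radius DB is perpendicular to BR, with radius 5.9, so the center D sits 5.9 in from both sides at D = (20.100, 32.400). That places the tangent points at J = (26.000, 32.400) on LJ and B = (20.100, 38.300) on BR. Then |CJ| = |J − C| = 41.542.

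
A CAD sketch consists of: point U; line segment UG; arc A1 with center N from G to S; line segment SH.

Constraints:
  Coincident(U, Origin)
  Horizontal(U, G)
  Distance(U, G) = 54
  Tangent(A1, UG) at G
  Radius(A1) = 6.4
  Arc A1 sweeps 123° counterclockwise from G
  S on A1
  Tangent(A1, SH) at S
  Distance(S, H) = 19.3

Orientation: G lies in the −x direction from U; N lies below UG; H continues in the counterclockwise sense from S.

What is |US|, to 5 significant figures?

60.185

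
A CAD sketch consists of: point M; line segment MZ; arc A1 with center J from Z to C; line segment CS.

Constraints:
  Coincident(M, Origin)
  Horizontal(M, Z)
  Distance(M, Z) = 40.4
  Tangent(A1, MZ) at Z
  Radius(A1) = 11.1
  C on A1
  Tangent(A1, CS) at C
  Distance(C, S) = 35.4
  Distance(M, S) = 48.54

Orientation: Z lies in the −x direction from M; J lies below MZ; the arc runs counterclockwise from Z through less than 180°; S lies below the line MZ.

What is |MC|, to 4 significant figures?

51.66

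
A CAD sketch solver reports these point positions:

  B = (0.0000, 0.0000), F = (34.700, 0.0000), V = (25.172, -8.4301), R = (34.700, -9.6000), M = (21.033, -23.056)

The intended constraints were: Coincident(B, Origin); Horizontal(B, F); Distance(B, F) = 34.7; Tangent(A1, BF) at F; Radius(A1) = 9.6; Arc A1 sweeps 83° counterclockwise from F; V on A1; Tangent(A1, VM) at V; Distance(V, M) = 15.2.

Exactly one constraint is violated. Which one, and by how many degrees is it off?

Tangent(A1, VM) at V — off by 8.80°.

B = (0.00, 0.00) ✓; B.y = 0.00, F.y = 0.00 ✓; |BF| = 34.70 ✓; ∠(RF, FB) = 90.00° ✓; |RF| = 9.600 ✓; bearing(R→V) − bearing(R→F) = 83.00° ✓; |RV| = 9.600 ✓; ∠(RV, VM) = 98.80° ✗; |VM| = 15.20 ✓.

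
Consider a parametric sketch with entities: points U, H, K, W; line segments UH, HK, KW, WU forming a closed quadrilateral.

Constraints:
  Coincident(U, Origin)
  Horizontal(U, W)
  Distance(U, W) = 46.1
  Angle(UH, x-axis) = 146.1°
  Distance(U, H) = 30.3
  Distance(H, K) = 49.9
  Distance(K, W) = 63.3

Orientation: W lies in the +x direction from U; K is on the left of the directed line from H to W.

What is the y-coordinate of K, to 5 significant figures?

52.129

U is at the origin; UW is horizontal with |UW| = 46.1 and W in +x, so W = (46.1, 0). UH runs at 146.1° with |UH| = 30.3, so H = (-25.149, 16.900). K is determined by |HK| = 49.9 and |KW| = 63.3 together: it lies at the intersection of circle(H, 49.9) and circle(W, 63.3). With |HW| = 73.226, the foot of the radical line on HW is 26.256 from H and the perpendicular offset is √(49.9² − 26.256²) = 42.434. Taking the left-of-HW solution: K = (10.191, 52.129).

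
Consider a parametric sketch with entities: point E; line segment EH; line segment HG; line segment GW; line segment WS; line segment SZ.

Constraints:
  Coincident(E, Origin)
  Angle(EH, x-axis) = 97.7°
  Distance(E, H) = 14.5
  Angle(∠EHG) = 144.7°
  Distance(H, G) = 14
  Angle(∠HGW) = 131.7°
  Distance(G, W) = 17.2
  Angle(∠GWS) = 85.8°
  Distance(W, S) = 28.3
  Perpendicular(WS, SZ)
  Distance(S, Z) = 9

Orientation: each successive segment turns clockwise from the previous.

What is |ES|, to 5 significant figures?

26.273

E is at the origin; EH runs at 97.7° with length 14.5, so H = (-1.9428, 14.369). ∠EHG = 144.7° gives HG at 62.400° from the x-axis; with |HG| = 14.0, G = (4.5433, 26.776). ∠HGW = 131.7° gives GW at 14.100° from the x-axis; with |GW| = 17.2, W = (21.225, 30.966). ∠GWS = 85.8° gives WS at -80.100° from the x-axis; with |WS| = 28.3, S = (26.091, 3.0877). Then |ES| = |S − E| = 26.273.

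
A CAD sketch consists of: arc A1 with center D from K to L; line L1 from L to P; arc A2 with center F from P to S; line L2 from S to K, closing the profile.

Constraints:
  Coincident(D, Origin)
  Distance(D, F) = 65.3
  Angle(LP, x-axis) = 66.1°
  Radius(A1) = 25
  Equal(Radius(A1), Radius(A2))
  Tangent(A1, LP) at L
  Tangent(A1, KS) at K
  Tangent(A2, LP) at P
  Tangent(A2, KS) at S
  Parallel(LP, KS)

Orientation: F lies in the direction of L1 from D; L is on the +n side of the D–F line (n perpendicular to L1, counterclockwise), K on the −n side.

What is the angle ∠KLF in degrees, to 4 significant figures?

69.05°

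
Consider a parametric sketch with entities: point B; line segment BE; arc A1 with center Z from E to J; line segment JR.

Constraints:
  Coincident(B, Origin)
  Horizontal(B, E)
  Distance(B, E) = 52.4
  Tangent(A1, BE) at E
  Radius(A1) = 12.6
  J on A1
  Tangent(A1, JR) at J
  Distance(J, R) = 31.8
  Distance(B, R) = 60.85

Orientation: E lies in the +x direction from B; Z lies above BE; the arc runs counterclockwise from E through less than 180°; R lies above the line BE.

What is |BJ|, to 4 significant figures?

65.34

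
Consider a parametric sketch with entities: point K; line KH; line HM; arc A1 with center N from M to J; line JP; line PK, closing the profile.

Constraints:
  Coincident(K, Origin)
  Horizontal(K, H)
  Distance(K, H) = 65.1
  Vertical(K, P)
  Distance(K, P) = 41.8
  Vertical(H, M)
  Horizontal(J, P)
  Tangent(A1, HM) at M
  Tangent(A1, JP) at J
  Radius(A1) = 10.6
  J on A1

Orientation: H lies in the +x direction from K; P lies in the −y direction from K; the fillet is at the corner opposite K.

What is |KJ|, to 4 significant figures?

68.68

K is at the origin; KH is horizontal with |KH| = 65.1 and H on the +x side, so H = (65.10, 0.000). KP is vertical with |KP| = 41.8 and P on the −y side, so P = (0.000, -41.80). The virtual corner opposite K is at (65.10, -41.80). Tangency of A1 to HM means the radius NM is perpendicular to HM and A1 meets JP tangentially, so NJ is at right angles to JP, with radius 10.6, so the center N sits 10.6 in from both sides at N = (54.50, -31.20). That places the tangent points at M = (65.10, -31.20) on HM and J = (54.50, -41.80) on JP. Then |KJ| = |J − K| = 68.68.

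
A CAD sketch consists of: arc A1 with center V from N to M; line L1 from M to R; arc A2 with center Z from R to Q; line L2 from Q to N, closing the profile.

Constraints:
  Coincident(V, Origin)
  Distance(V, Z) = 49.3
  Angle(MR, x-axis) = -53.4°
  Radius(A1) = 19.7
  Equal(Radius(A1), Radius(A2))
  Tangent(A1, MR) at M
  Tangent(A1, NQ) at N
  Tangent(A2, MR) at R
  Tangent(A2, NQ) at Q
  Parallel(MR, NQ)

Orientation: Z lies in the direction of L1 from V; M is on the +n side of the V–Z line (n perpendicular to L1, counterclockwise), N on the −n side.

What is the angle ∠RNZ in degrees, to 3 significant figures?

16.9°

Tangency of A1 to both parallel lines with radius 19.7 puts M and N at V ± 19.7·n: M = (15.8, 11.7), N = (-15.8, -11.7). Equal radii place R and Q the same way about Z: R = Z + 19.7·n = (45.2, -27.8), Q = Z − 19.7·n = (13.6, -51.3). Then cos ∠RNZ = NR·NZ / (|NR||NZ|), giving 16.9°.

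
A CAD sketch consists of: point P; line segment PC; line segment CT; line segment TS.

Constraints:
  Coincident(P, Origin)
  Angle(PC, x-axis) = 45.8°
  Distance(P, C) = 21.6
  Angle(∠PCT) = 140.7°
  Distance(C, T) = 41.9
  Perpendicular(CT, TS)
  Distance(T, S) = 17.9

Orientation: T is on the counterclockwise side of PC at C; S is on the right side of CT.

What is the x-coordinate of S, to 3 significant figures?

36.5

∠PCT = 140.7°, so CT runs at 45.8° + (180° − 140.7°) = 85.1° from the x-axis; with |CT| = 41.9, T = C + 41.9·(cos 85.1°, sin 85.1°) = (18.6, 57.2). The perpendicularity gives TS at right angles to CT; with |TS| = 17.9 on the right of CT, S = T + 17.9·(0.996, -0.0854) = (36.5, 55.7). So S.x = 36.5.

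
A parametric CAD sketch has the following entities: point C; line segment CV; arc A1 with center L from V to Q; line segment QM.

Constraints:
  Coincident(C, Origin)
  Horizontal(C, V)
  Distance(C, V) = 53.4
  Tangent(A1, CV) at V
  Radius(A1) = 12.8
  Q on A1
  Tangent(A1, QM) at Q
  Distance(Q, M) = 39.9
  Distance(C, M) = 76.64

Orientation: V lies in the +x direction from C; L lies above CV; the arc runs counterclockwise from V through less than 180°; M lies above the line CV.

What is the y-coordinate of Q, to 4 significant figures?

16.63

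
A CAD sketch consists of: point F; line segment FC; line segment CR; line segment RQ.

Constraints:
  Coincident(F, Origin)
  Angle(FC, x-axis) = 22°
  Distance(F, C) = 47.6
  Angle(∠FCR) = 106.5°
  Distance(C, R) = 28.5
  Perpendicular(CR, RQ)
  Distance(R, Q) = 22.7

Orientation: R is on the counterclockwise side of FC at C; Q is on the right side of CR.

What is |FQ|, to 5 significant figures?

80.224

F is at the origin; FC runs at 22.0° with length 47.6, so C = 47.6·(cos 22.0°, sin 22.0°) = (44.134, 17.831). ∠FCR = 106.5°, so CR runs at 22.0° + (180° − 106.5°) = 95.500° from the x-axis; with |CR| = 28.5, R = C + 28.5·(cos 95.500°, sin 95.500°) = (41.402, 46.200). CR ⟂ RQ; with |RQ| = 22.7 on the right of CR, Q = R + 22.7·(0.99540, 0.095846) = (63.998, 48.376). Then |FQ| = |Q − F| = 80.224.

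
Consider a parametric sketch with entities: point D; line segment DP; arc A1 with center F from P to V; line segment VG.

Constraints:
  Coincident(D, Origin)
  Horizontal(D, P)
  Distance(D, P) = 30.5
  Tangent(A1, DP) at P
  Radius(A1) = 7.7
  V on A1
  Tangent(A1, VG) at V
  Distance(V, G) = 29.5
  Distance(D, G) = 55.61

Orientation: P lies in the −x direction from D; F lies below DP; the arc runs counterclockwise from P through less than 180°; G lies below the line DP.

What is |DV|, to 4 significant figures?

38.66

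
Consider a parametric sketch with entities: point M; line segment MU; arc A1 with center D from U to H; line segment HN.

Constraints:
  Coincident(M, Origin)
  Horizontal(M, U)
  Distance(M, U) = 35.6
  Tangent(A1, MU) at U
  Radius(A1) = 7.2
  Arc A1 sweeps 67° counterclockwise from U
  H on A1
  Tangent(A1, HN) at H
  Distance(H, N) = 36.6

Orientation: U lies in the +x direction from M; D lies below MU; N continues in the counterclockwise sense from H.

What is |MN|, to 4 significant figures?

40.81

On A1, U sits at bearing 90° from D; a 67° counterclockwise sweep puts H at bearing 157°, so H = D + 7.2·(cos 157°, sin 157°) = (28.97, -4.387). Since A1 is tangent to HN there, DH ⟂ HN, so HN runs along (−sin 157°, cos 157°); with |HN| = 36.6, N = (14.67, -38.08). Then |MN| = |N − M| = 40.81.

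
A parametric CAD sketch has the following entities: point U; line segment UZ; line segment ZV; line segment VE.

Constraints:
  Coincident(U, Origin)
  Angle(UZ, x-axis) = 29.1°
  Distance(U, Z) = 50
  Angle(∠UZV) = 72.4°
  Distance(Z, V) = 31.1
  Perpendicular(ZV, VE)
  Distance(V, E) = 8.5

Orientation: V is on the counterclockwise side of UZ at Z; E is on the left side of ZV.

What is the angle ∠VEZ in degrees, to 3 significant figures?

74.7°

U is at the origin; UZ runs at 29.1° with length 50.0, so Z = 50.0·(cos 29.1°, sin 29.1°) = (43.7, 24.3). ∠UZV = 72.4°, so ZV runs at 29.1° + (180° − 72.4°) = 137° from the x-axis; with |ZV| = 31.1, V = Z + 31.1·(cos 137°, sin 137°) = (21.1, 45.6). The perpendicularity gives VE at right angles to ZV; with |VE| = 8.5 on the left of ZV, E = V + 8.5·(-0.686, -0.728) = (15.2, 39.5). Then cos ∠VEZ = EV·EZ / (|EV||EZ|), giving 74.7°.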